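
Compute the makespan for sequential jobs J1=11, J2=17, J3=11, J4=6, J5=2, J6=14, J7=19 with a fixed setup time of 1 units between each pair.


Makespan = Σ processing + (n-1) × setup
= (11 + 17 + 11 + 6 + 2 + 14 + 19) + (7-1)×1
= 80 + 6
= 86 time units


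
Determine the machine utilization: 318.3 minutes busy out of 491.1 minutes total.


Utilization = busy / total × 100
= 318.3 / 491.1 × 100
= 64.8%


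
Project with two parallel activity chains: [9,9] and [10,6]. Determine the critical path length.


Path A: 9 + 9 = 18
Path B: 10 + 6 = 16
Critical path = longest = max(18, 16)
= 18 (Path A)


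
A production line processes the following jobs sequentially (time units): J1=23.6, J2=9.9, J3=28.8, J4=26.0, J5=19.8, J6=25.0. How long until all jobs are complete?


Sequential makespan: sum all processing times
= 23.6 + 9.9 + 28.8 + 26.0 + 19.8 + 25.0
= 133.1 time units


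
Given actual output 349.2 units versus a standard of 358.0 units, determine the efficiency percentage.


Efficiency = (actual / standard) × 100
= (349.2 / 358.0) × 100
= 97.5%


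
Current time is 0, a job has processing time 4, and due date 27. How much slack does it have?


Slack = due - current_time - processing
= 27 - 0 - 4
= 23


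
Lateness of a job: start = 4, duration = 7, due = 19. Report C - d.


Completion = 4 + 7 = 11
Lateness = C - d = 11 - 19
= -8


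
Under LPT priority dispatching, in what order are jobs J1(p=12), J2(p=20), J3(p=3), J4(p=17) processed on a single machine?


LPT: sort by longest processing time first
  J2: p=20
  J4: p=17
  J1: p=12
  J3: p=3
Order: J2 → J4 → J1 → J3


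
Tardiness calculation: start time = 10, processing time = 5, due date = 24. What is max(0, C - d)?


Completion = start + processing = 10 + 5 = 15
Tardiness = max(0, C - d) = max(0, 15 - 24)
= max(0, -9)
= 0


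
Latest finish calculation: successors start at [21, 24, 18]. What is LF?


LF = min of all successor start times
Successors start at: [21, 24, 18]
LF = min(21, 24, 18)
= 18


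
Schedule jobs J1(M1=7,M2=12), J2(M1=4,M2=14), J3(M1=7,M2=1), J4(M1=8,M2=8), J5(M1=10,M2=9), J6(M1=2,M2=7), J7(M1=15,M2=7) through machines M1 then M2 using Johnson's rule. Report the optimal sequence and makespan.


Johnson's rule:
Group 1 (M1≤M2, sort by M1): ['J6', 'J2', 'J1', 'J4']
Group 2 (M1>M2, sort desc M2): ['J5', 'J7', 'J3']
Sequence: J6 → J2 → J1 → J4 → J5 → J7 → J3
Makespan calculation:
  J6: M1 done=2, M2 done=9
  J2: M1 done=6, M2 done=23
  J1: M1 done=13, M2 done=35
  J4: M1 done=21, M2 done=43
  J5: M1 done=31, M2 done=52
  J7: M1 done=46, M2 done=59
  J3: M1 done=53, M2 done=60
= Sequence: J6 → J2 → J1 → J4 → J5 → J7 → J3, Makespan: 60


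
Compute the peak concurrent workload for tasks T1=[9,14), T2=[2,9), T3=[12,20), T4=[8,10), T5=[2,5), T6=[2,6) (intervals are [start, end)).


Check each time point for overlaps:
  t=2: 3 tasks active (T2, T5, T6)
Max concurrent = 3


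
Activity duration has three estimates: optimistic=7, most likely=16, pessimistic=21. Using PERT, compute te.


te = (o + 4m + p) / 6
= (7 + 4×16 + 21) / 6
= (7 + 64 + 21) / 6
= 92 / 6
= 15.33


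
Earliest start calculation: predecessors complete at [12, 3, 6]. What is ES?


ES = max of all predecessor completion times
Predecessors: [12, 3, 6]
ES = max(12, 3, 6)
= 12


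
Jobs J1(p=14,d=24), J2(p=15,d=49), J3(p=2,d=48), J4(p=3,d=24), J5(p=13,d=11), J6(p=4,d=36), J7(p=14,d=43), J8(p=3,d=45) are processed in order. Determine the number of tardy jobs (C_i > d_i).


Completion vs due date:
  J1: C=14, d=24 → on time
  J2: C=29, d=49 → on time
  J3: C=31, d=48 → on time
  J4: C=34, d=24 → TARDY
  J5: C=47, d=11 → TARDY
  J6: C=51, d=36 → TARDY
  J7: C=65, d=43 → TARDY
  J8: C=68, d=45 → TARDY
Tardy jobs: J4, J5, J6, J7, J8
Count = 5


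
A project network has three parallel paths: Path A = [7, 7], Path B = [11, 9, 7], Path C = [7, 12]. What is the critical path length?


Path A: 7 + 7 = 14
Path B: 11 + 9 + 7 = 27
Path C: 7 + 12 = 19
Critical path = longest = max(14, 27, 19)
= 27 (Path B)


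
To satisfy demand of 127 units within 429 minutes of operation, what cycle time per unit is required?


Cycle time = available time / demand
= 429 / 127
= 3.38 min/unit


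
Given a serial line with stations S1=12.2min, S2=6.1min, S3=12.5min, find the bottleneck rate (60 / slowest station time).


Bottleneck = longest station time
Station times: [12.2, 6.1, 12.5]
Max = 12.5 min
Rate = 60 / 12.5
= 4.80 units/hour (bottleneck: 12.5min)


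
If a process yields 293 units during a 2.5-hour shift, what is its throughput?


Throughput = units / time
= 293 / 2.5
= 117.2 units/hour


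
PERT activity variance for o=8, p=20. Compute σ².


σ² = ((p - o) / 6)² = (p - o)² / 36
= (20 - 8)² / 36
= 12² / 36
= 144 / 36
= 4.0000


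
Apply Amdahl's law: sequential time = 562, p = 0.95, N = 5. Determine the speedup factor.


Amdahl's law: T_p = T × ((1-p) + p/N)
= 562 × ((1-0.95) + 0.95/5)
= 562 × (0.05 + 0.1900)
= 562 × 0.2400
= 134.88
Speedup = 562/134.88
= 4.17×


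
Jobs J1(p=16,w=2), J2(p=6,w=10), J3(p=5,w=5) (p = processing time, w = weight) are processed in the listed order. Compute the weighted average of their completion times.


Completion times:
  J1: C=16, w×C=2×16=32
  J2: C=22, w×C=10×22=220
  J3: C=27, w×C=5×27=135
Sum w×C = 387
Sum w = 17
Weighted avg = 387/17
= 22.76


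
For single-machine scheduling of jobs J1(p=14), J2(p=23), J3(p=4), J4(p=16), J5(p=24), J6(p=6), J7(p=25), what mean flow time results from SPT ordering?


SPT order: J3 → J6 → J1 → J4 → J2 → J5 → J7
Completion times:
  J3: C=4
  J6: C=10
  J1: C=24
  J4: C=40
  J2: C=63
  J5: C=87
  J7: C=112
Sum = 340, n = 7
Mean flow = 340/7
= 48.57


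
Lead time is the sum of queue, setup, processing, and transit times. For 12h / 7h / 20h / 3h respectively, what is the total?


Lead time = queue + setup + processing + transit
= 12 + 7 + 20 + 3
= 42 hours


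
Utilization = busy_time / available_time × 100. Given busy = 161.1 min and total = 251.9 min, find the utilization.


Utilization = busy / total × 100
= 161.1 / 251.9 × 100
= 64.0%


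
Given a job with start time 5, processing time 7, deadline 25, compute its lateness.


Completion = 5 + 7 = 12
Lateness = C - d = 12 - 25
= -13


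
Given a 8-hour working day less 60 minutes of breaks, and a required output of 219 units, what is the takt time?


Available = 8×60 - 60 = 420 min
Takt time = 420 / 219
= 1.92 min/unit


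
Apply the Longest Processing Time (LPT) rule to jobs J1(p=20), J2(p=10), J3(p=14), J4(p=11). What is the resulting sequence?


LPT: sort by longest processing time first
  J1: p=20
  J3: p=14
  J4: p=11
  J2: p=10
Order: J1 → J3 → J4 → J2


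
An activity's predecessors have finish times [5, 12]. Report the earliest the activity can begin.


ES = max of all predecessor completion times
Predecessors: [5, 12]
ES = max(5, 12)
= 12


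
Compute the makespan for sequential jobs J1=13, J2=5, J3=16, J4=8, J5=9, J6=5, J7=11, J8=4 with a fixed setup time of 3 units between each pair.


Makespan = Σ processing + (n-1) × setup
= (13 + 5 + 16 + 8 + 9 + 5 + 11 + 4) + (8-1)×3
= 71 + 21
= 92 time units


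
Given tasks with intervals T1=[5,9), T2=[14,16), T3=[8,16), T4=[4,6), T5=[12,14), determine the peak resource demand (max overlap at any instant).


Check each time point for overlaps:
  t=5: 2 tasks active (T1, T4)
Max concurrent = 2


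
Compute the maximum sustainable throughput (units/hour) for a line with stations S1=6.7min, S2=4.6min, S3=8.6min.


Bottleneck = longest station time
Station times: [6.7, 4.6, 8.6]
Max = 8.6 min
Rate = 60 / 8.6
= 6.98 units/hour (bottleneck: 8.6min)


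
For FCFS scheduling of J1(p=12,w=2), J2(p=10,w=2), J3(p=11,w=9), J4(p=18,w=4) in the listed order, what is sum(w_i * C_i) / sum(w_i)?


Completion times:
  J1: C=12, w×C=2×12=24
  J2: C=22, w×C=2×22=44
  J3: C=33, w×C=9×33=297
  J4: C=51, w×C=4×51=204
Sum w×C = 569
Sum w = 17
Weighted avg = 569/17
= 33.47


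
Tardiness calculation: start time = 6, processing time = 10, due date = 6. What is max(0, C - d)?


Completion = start + processing = 6 + 10 = 16
Tardiness = max(0, C - d) = max(0, 16 - 6)
= max(0, 10)
= 10


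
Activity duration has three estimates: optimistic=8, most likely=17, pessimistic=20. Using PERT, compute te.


te = (o + 4m + p) / 6
= (8 + 4×17 + 20) / 6
= (8 + 68 + 20) / 6
= 96 / 6
= 16.00


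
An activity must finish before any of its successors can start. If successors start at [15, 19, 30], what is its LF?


LF = min of all successor start times
Successors start at: [15, 19, 30]
LF = min(15, 19, 30)
= 15


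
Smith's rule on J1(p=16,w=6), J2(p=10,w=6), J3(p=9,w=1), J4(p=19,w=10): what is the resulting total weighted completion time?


WSPT order (by p/w): J2 → J4 → J1 → J3
  J2: C=10, w·C=6×10=60
  J4: C=29, w·C=10×29=290
  J1: C=45, w·C=6×45=270
  J3: C=54, w·C=1×54=54
Σ w·C = 674
= 674


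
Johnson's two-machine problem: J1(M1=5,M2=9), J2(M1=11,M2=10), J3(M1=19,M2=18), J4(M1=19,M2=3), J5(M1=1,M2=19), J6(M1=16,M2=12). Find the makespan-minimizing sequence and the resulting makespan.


Johnson's rule:
Group 1 (M1≤M2, sort by M1): ['J5', 'J1']
Group 2 (M1>M2, sort desc M2): ['J3', 'J6', 'J2', 'J4']
Sequence: J5 → J1 → J3 → J6 → J2 → J4
Makespan calculation:
  J5: M1 done=1, M2 done=20
  J1: M1 done=6, M2 done=29
  J3: M1 done=25, M2 done=47
  J6: M1 done=41, M2 done=59
  J2: M1 done=52, M2 done=69
  J4: M1 done=71, M2 done=74
= Sequence: J5 → J1 → J3 → J6 → J2 → J4, Makespan: 74


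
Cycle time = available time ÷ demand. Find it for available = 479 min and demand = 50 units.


Cycle time = available time / demand
= 479 / 50
= 9.58 min/unit


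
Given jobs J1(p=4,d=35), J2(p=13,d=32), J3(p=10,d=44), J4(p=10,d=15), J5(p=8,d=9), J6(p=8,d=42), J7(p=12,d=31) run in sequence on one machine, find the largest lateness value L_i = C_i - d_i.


Lateness per job (L = C - d):
  J1: C=4, d=35, L=-31
  J2: C=17, d=32, L=-15
  J3: C=27, d=44, L=-17
  J4: C=37, d=15, L=22
  J5: C=45, d=9, L=36
  J6: C=53, d=42, L=11
  J7: C=65, d=31, L=34
Lmax = max(-31, -15, -17, 22, 36, 11, 34)
= 36


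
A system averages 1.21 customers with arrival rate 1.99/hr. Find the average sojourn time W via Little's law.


Little's law: L = λW → W = L / λ
= 1.21 / 1.99
= 0.61 hours


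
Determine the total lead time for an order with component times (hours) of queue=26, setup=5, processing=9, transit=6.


Lead time = queue + setup + processing + transit
= 26 + 5 + 9 + 6
= 46 hours


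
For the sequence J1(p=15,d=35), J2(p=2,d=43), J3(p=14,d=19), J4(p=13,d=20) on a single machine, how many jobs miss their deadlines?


Completion vs due date:
  J1: C=15, d=35 → on time
  J2: C=17, d=43 → on time
  J3: C=31, d=19 → TARDY
  J4: C=44, d=20 → TARDY
Tardy jobs: J3, J4
Count = 2


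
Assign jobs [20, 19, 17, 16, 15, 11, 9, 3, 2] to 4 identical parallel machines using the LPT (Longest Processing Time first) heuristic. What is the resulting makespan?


Jobs (LPT sorted): [20, 19, 17, 16, 15, 11, 9, 3, 2]
Machines: 4
  J=20 → Machine 1 (load: 0+20=20)
  J=19 → Machine 2 (load: 0+19=19)
  J=17 → Machine 3 (load: 0+17=17)
  J=16 → Machine 4 (load: 0+16=16)
  J=15 → Machine 4 (load: 16+15=31)
  J=11 → Machine 3 (load: 17+11=28)
  J=9 → Machine 2 (load: 19+9=28)
  J=3 → Machine 1 (load: 20+3=23)
  J=2 → Machine 1 (load: 23+2=25)
Machine loads: [25, 28, 28, 31]
Makespan = max = 31 time units


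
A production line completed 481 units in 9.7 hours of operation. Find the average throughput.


Throughput = units / time
= 481 / 9.7
= 49.6 units/hour


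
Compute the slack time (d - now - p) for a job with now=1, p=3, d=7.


Slack = due - current_time - processing
= 7 - 1 - 3
= 3


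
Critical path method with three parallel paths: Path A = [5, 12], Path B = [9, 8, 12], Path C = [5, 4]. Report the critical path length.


Path A: 5 + 12 = 17
Path B: 9 + 8 + 12 = 29
Path C: 5 + 4 = 9
Critical path = longest = max(17, 29, 9)
= 29 (Path B)


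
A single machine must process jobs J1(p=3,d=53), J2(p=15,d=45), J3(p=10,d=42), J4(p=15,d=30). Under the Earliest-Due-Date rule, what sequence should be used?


EDD: sort by earliest due date
  J4: d=30, p=15
  J3: d=42, p=10
  J2: d=45, p=15
  J1: d=53, p=3
Order: J4 → J3 → J2 → J1


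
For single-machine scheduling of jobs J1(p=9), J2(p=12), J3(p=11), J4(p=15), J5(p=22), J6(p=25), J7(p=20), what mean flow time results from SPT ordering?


SPT order: J1 → J3 → J2 → J4 → J7 → J5 → J6
Completion times:
  J1: C=9
  J3: C=20
  J2: C=32
  J4: C=47
  J7: C=67
  J5: C=89
  J6: C=114
Sum = 378, n = 7
Mean flow = 378/7
= 54.00


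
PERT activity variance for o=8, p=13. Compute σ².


σ² = ((p - o) / 6)² = (p - o)² / 36
= (13 - 8)² / 36
= 5² / 36
= 25 / 36
= 0.6944


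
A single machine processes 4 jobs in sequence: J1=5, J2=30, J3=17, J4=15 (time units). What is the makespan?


Sequential makespan: sum all processing times
= 5 + 30 + 17 + 15
= 67 time units


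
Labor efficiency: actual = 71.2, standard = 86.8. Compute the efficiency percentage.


Efficiency = (actual / standard) × 100
= (71.2 / 86.8) × 100
= 82.0%


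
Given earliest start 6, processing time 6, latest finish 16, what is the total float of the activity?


EF = ES + duration = 6 + 6 = 12
LS = LF - duration = 16 - 6 = 10
Total Float = LF - EF = 16 - 12
(or LS - ES = 10 - 6)
= 4


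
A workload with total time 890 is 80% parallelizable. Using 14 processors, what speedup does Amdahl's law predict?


Amdahl's law: T_p = T × ((1-p) + p/N)
= 890 × ((1-0.8) + 0.8/14)
= 890 × (0.20 + 0.0571)
= 890 × 0.2571
= 228.86
Speedup = 890/228.86
= 3.89×


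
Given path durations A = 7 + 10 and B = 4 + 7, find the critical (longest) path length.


Path A: 7 + 10 = 17
Path B: 4 + 7 = 11
Critical path = longest = max(17, 11)
= 17 (Path A)


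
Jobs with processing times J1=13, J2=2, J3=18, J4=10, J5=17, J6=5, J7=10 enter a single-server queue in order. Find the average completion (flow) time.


Completion times:
  J1: completes at 13
  J2: completes at 15
  J3: completes at 33
  J4: completes at 43
  J5: completes at 60
  J6: completes at 65
  J7: completes at 75
Sum = 304
Average = 304/7
= 43.43


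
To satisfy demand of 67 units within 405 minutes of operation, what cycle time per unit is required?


Cycle time = available time / demand
= 405 / 67
= 6.04 min/unit


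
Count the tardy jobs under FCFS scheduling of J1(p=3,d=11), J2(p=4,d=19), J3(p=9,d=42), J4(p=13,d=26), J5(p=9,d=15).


Completion vs due date:
  J1: C=3, d=11 → on time
  J2: C=7, d=19 → on time
  J3: C=16, d=42 → on time
  J4: C=29, d=26 → TARDY
  J5: C=38, d=15 → TARDY
Tardy jobs: J4, J5
Count = 2


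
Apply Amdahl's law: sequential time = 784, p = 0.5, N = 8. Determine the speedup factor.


Amdahl's law: T_p = T × ((1-p) + p/N)
= 784 × ((1-0.5) + 0.5/8)
= 784 × (0.50 + 0.0625)
= 784 × 0.5625
= 441.00
Speedup = 784/441.00
= 1.78×


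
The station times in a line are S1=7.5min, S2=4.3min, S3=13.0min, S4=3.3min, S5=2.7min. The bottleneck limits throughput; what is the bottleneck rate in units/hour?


Bottleneck = longest station time
Station times: [7.5, 4.3, 13.0, 3.3, 2.7]
Max = 13.0 min
Rate = 60 / 13.0
= 4.62 units/hour (bottleneck: 13.0min)


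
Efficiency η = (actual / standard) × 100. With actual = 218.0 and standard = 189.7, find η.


Efficiency = (actual / standard) × 100
= (218.0 / 189.7) × 100
= 114.9%


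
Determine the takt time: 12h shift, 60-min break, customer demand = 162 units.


Available = 12×60 - 60 = 660 min
Takt time = 660 / 162
= 4.07 min/unit


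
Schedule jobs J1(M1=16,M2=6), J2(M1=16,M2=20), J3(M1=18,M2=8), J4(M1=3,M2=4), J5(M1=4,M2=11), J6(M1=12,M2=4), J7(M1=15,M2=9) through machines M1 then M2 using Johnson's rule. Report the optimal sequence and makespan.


Johnson's rule:
Group 1 (M1≤M2, sort by M1): ['J4', 'J5', 'J2']
Group 2 (M1>M2, sort desc M2): ['J7', 'J3', 'J1', 'J6']
Sequence: J4 → J5 → J2 → J7 → J3 → J1 → J6
Makespan calculation:
  J4: M1 done=3, M2 done=7
  J5: M1 done=7, M2 done=18
  J2: M1 done=23, M2 done=43
  J7: M1 done=38, M2 done=52
  J3: M1 done=56, M2 done=64
  J1: M1 done=72, M2 done=78
  J6: M1 done=84, M2 done=88
= Sequence: J4 → J5 → J2 → J7 → J3 → J1 → J6, Makespan: 88


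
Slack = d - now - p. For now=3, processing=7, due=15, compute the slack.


Slack = due - current_time - processing
= 15 - 3 - 7
= 5


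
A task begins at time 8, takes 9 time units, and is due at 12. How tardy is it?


Completion = start + processing = 8 + 9 = 17
Tardiness = max(0, C - d) = max(0, 17 - 12)
= max(0, 5)
= 5


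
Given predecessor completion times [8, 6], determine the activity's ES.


ES = max of all predecessor completion times
Predecessors: [8, 6]
ES = max(8, 6)
= 8


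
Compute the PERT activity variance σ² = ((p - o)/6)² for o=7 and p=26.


σ² = ((p - o) / 6)² = (p - o)² / 36
= (26 - 7)² / 36
= 19² / 36
= 361 / 36
= 10.0278


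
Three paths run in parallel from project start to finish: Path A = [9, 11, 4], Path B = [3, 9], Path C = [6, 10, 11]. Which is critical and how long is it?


Path A: 9 + 11 + 4 = 24
Path B: 3 + 9 = 12
Path C: 6 + 10 + 11 = 27
Critical path = longest = max(24, 12, 27)
= 27 (Path C)


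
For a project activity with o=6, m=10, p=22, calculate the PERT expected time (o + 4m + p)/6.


te = (o + 4m + p) / 6
= (6 + 4×10 + 22) / 6
= (6 + 40 + 22) / 6
= 68 / 6
= 11.33


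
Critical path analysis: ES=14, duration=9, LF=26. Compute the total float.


EF = ES + duration = 14 + 9 = 23
LS = LF - duration = 26 - 9 = 17
Total Float = LF - EF = 26 - 23
(or LS - ES = 17 - 14)
= 3


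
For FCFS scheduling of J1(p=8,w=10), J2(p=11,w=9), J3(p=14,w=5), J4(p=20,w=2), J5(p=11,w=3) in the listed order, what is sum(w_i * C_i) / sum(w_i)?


Completion times:
  J1: C=8, w×C=10×8=80
  J2: C=19, w×C=9×19=171
  J3: C=33, w×C=5×33=165
  J4: C=53, w×C=2×53=106
  J5: C=64, w×C=3×64=192
Sum w×C = 714
Sum w = 29
Weighted avg = 714/29
= 24.62


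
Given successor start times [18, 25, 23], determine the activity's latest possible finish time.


LF = min of all successor start times
Successors start at: [18, 25, 23]
LF = min(18, 25, 23)
= 18


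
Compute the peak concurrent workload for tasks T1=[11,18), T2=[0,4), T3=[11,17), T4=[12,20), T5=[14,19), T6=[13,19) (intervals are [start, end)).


Check each time point for overlaps:
  t=14: 5 tasks active (T1, T3, T4, T5, T6)
Max concurrent = 5


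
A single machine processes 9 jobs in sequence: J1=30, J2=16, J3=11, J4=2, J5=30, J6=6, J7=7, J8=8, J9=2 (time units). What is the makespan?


Sequential makespan: sum all processing times
= 30 + 16 + 11 + 2 + 30 + 6 + 7 + 8 + 2
= 112 time units


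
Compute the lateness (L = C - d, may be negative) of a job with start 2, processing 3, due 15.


Completion = 2 + 3 = 5
Lateness = C - d = 5 - 15
= -10


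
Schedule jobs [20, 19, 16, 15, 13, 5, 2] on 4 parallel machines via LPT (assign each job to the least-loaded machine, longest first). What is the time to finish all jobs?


Jobs (LPT sorted): [20, 19, 16, 15, 13, 5, 2]
Machines: 4
  J=20 → Machine 1 (load: 0+20=20)
  J=19 → Machine 2 (load: 0+19=19)
  J=16 → Machine 3 (load: 0+16=16)
  J=15 → Machine 4 (load: 0+15=15)
  J=13 → Machine 4 (load: 15+13=28)
  J=5 → Machine 3 (load: 16+5=21)
  J=2 → Machine 2 (load: 19+2=21)
Machine loads: [20, 21, 21, 28]
Makespan = max = 28 time units


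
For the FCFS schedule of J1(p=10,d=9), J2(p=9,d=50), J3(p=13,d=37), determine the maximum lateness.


Lateness per job (L = C - d):
  J1: C=10, d=9, L=1
  J2: C=19, d=50, L=-31
  J3: C=32, d=37, L=-5
Lmax = max(1, -31, -5)
= 1


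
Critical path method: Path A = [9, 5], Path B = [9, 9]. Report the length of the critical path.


Path A: 9 + 5 = 14
Path B: 9 + 9 = 18
Critical path = longest = max(14, 18)
= 18 (Path B)


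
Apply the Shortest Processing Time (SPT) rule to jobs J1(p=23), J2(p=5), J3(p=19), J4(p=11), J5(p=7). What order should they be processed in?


SPT: sort by shortest processing time
  J2: p=5
  J5: p=7
  J4: p=11
  J3: p=19
  J1: p=23
Order: J2 → J5 → J4 → J3 → J1


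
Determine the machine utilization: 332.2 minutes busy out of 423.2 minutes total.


Utilization = busy / total × 100
= 332.2 / 423.2 × 100
= 78.5%


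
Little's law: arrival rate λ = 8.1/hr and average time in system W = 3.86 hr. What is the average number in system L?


Little's law: L = λ × W
= 8.1 × 3.86
= 31.27


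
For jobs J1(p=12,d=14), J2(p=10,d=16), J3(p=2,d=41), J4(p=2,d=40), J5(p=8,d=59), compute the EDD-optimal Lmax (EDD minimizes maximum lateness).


EDD order: J1 → J2 → J4 → J3 → J5
Completion and lateness:
  J1: C=12, d=14, L=12-14=-2
  J2: C=22, d=16, L=22-16=6
  J4: C=24, d=40, L=24-40=-16
  J3: C=26, d=41, L=26-41=-15
  J5: C=34, d=59, L=34-59=-25
Lmax = max(-2, 6, -16, -15, -25)
= 6


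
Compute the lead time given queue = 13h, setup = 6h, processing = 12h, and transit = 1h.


Lead time = queue + setup + processing + transit
= 13 + 6 + 12 + 1
= 32 hours


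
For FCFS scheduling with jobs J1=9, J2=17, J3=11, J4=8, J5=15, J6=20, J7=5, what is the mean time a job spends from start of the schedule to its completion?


Completion times:
  J1: completes at 9
  J2: completes at 26
  J3: completes at 37
  J4: completes at 45
  J5: completes at 60
  J6: completes at 80
  J7: completes at 85
Sum = 342
Average = 342/7
= 48.86


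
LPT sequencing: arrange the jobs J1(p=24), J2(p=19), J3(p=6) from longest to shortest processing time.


LPT: sort by longest processing time first
  J1: p=24
  J2: p=19
  J3: p=6
Order: J1 → J2 → J3


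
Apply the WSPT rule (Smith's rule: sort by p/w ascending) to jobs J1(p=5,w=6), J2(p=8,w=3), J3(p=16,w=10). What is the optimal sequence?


WSPT (Smith's rule): sort by p/w ascending
  J1: p/w = 5/6 = 0.833
  J3: p/w = 16/10 = 1.600
  J2: p/w = 8/3 = 2.667
Order: J1 → J3 → J2


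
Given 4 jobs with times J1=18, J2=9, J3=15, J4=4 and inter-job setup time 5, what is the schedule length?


Makespan = Σ processing + (n-1) × setup
= (18 + 9 + 15 + 4) + (4-1)×5
= 46 + 15
= 61 time units


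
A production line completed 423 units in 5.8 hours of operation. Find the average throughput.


Throughput = units / time
= 423 / 5.8
= 72.9 units/hour


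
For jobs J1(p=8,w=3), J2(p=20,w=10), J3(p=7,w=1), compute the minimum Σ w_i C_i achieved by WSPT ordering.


WSPT order (by p/w): J2 → J1 → J3
  J2: C=20, w·C=10×20=200
  J1: C=28, w·C=3×28=84
  J3: C=35, w·C=1×35=35
Σ w·C = 319
= 319


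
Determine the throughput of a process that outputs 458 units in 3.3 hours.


Throughput = units / time
= 458 / 3.3
= 138.8 units/hour


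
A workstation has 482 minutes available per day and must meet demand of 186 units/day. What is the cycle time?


Cycle time = available time / demand
= 482 / 186
= 2.59 min/unit


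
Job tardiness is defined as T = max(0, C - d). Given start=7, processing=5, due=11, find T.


Completion = start + processing = 7 + 5 = 12
Tardiness = max(0, C - d) = max(0, 12 - 11)
= max(0, 1)
= 1


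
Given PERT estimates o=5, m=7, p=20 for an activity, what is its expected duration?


te = (o + 4m + p) / 6
= (5 + 4×7 + 20) / 6
= (5 + 28 + 20) / 6
= 53 / 6
= 8.83


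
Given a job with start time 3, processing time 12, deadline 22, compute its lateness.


Completion = 3 + 12 = 15
Lateness = C - d = 15 - 22
= -7


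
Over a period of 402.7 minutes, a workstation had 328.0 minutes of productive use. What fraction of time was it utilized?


Utilization = busy / total × 100
= 328.0 / 402.7 × 100
= 81.5%


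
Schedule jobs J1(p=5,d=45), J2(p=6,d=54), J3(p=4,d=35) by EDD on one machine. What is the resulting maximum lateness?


EDD order: J3 → J1 → J2
Completion and lateness:
  J3: C=4, d=35, L=4-35=-31
  J1: C=9, d=45, L=9-45=-36
  J2: C=15, d=54, L=15-54=-39
Lmax = max(-31, -36, -39)
= -31


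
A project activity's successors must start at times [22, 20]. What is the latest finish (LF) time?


LF = min of all successor start times
Successors start at: [22, 20]
LF = min(22, 20)
= 20


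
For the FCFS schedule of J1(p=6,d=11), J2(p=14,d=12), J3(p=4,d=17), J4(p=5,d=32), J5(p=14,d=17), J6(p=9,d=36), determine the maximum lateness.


Lateness per job (L = C - d):
  J1: C=6, d=11, L=-5
  J2: C=20, d=12, L=8
  J3: C=24, d=17, L=7
  J4: C=29, d=32, L=-3
  J5: C=43, d=17, L=26
  J6: C=52, d=36, L=16
Lmax = max(-5, 8, 7, -3, 26, 16)
= 26


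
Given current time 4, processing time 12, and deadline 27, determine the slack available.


Slack = due - current_time - processing
= 27 - 4 - 12
= 11


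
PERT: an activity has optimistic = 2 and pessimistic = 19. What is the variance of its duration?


σ² = ((p - o) / 6)² = (p - o)² / 36
= (19 - 2)² / 36
= 17² / 36
= 289 / 36
= 8.0278


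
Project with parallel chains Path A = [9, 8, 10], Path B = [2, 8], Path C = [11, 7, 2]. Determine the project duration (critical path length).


Path A: 9 + 8 + 10 = 27
Path B: 2 + 8 = 10
Path C: 11 + 7 + 2 = 20
Critical path = longest = max(27, 10, 20)
= 27 (Path A)


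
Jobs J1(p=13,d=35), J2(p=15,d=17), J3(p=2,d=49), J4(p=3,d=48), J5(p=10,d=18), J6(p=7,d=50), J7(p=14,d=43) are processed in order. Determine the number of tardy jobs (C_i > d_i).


Completion vs due date:
  J1: C=13, d=35 → on time
  J2: C=28, d=17 → TARDY
  J3: C=30, d=49 → on time
  J4: C=33, d=48 → on time
  J5: C=43, d=18 → TARDY
  J6: C=50, d=50 → on time
  J7: C=64, d=43 → TARDY
Tardy jobs: J2, J5, J7
Count = 3


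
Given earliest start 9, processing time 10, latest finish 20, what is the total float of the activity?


EF = ES + duration = 9 + 10 = 19
LS = LF - duration = 20 - 10 = 10
Total Float = LF - EF = 20 - 19
(or LS - ES = 10 - 9)
= 1


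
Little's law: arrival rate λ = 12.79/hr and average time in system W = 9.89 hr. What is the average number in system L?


Little's law: L = λ × W
= 12.79 × 9.89
= 126.49


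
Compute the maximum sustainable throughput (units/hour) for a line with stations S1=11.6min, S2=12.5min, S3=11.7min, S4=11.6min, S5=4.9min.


Bottleneck = longest station time
Station times: [11.6, 12.5, 11.7, 11.6, 4.9]
Max = 12.5 min
Rate = 60 / 12.5
= 4.80 units/hour (bottleneck: 12.5min)


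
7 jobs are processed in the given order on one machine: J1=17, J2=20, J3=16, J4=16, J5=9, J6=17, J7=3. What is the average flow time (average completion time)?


Completion times:
  J1: completes at 17
  J2: completes at 37
  J3: completes at 53
  J4: completes at 69
  J5: completes at 78
  J6: completes at 95
  J7: completes at 98
Sum = 447
Average = 447/7
= 63.86


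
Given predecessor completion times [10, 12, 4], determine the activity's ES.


ES = max of all predecessor completion times
Predecessors: [10, 12, 4]
ES = max(10, 12, 4)
= 12


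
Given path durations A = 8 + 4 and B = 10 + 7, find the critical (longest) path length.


Path A: 8 + 4 = 12
Path B: 10 + 7 = 17
Critical path = longest = max(12, 17)
= 17 (Path B)


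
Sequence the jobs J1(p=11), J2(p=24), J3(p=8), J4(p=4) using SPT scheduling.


SPT: sort by shortest processing time
  J4: p=4
  J3: p=8
  J1: p=11
  J2: p=24
Order: J4 → J3 → J1 → J2


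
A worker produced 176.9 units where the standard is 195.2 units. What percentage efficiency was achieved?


Efficiency = (actual / standard) × 100
= (176.9 / 195.2) × 100
= 90.6%


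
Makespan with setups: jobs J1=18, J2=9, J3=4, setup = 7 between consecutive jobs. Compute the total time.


Makespan = Σ processing + (n-1) × setup
= (18 + 9 + 4) + (3-1)×7
= 31 + 14
= 45 time units


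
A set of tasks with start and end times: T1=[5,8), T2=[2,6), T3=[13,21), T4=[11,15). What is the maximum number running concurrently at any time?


Check each time point for overlaps:
  t=5: 2 tasks active (T1, T2)
Max concurrent = 2


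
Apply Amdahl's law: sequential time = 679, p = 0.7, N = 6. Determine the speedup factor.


Amdahl's law: T_p = T × ((1-p) + p/N)
= 679 × ((1-0.7) + 0.7/6)
= 679 × (0.30 + 0.1167)
= 679 × 0.4167
= 282.92
Speedup = 679/282.92
= 2.40×


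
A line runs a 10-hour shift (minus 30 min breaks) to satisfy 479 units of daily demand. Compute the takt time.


Available = 10×60 - 30 = 570 min
Takt time = 570 / 479
= 1.19 min/unit


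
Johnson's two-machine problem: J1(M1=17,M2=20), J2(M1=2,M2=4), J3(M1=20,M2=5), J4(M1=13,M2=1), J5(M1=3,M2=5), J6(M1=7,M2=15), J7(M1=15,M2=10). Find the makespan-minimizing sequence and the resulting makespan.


Johnson's rule:
Group 1 (M1≤M2, sort by M1): ['J2', 'J5', 'J6', 'J1']
Group 2 (M1>M2, sort desc M2): ['J7', 'J3', 'J4']
Sequence: J2 → J5 → J6 → J1 → J7 → J3 → J4
Makespan calculation:
  J2: M1 done=2, M2 done=6
  J5: M1 done=5, M2 done=11
  J6: M1 done=12, M2 done=27
  J1: M1 done=29, M2 done=49
  J7: M1 done=44, M2 done=59
  J3: M1 done=64, M2 done=69
  J4: M1 done=77, M2 done=78
= Sequence: J2 → J5 → J6 → J1 → J7 → J3 → J4, Makespan: 78


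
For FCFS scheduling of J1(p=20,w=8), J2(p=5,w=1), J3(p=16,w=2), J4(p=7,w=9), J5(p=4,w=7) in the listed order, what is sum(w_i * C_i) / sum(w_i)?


Completion times:
  J1: C=20, w×C=8×20=160
  J2: C=25, w×C=1×25=25
  J3: C=41, w×C=2×41=82
  J4: C=48, w×C=9×48=432
  J5: C=52, w×C=7×52=364
Sum w×C = 1063
Sum w = 27
Weighted avg = 1063/27
= 39.37


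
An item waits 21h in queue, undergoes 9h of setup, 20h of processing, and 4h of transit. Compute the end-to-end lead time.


Lead time = queue + setup + processing + transit
= 21 + 9 + 20 + 4
= 54 hours


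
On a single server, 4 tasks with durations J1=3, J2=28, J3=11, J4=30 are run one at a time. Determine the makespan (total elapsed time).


Sequential makespan: sum all processing times
= 3 + 28 + 11 + 30
= 72 time units


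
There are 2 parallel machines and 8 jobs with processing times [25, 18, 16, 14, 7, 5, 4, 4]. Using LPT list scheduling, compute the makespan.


Jobs (LPT sorted): [25, 18, 16, 14, 7, 5, 4, 4]
Machines: 2
  J=25 → Machine 1 (load: 0+25=25)
  J=18 → Machine 2 (load: 0+18=18)
  J=16 → Machine 2 (load: 18+16=34)
  J=14 → Machine 1 (load: 25+14=39)
  J=7 → Machine 2 (load: 34+7=41)
  J=5 → Machine 1 (load: 39+5=44)
  J=4 → Machine 2 (load: 41+4=45)
  J=4 → Machine 1 (load: 44+4=48)
Machine loads: [48, 45]
Makespan = max = 48 time units


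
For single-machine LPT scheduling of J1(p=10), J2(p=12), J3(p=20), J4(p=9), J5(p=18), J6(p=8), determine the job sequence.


LPT: sort by longest processing time first
  J3: p=20
  J5: p=18
  J2: p=12
  J1: p=10
  J4: p=9
  J6: p=8
Order: J3 → J5 → J2 → J1 → J4 → J6


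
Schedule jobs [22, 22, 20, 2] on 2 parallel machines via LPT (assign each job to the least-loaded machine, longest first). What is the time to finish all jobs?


Jobs (LPT sorted): [22, 22, 20, 2]
Machines: 2
  J=22 → Machine 1 (load: 0+22=22)
  J=22 → Machine 2 (load: 0+22=22)
  J=20 → Machine 1 (load: 22+20=42)
  J=2 → Machine 2 (load: 22+2=24)
Machine loads: [42, 24]
Makespan = max = 42 time units


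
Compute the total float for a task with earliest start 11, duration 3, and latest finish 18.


EF = ES + duration = 11 + 3 = 14
LS = LF - duration = 18 - 3 = 15
Total Float = LF - EF = 18 - 14
(or LS - ES = 15 - 11)
= 4


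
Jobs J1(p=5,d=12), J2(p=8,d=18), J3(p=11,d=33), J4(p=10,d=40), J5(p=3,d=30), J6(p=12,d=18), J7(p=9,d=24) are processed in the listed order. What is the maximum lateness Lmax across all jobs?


Lateness per job (L = C - d):
  J1: C=5, d=12, L=-7
  J2: C=13, d=18, L=-5
  J3: C=24, d=33, L=-9
  J4: C=34, d=40, L=-6
  J5: C=37, d=30, L=7
  J6: C=49, d=18, L=31
  J7: C=58, d=24, L=34
Lmax = max(-7, -5, -9, -6, 7, 31, 34)
= 34


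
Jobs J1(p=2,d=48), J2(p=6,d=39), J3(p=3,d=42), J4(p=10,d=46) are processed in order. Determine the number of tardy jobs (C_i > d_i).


Completion vs due date:
  J1: C=2, d=48 → on time
  J2: C=8, d=39 → on time
  J3: C=11, d=42 → on time
  J4: C=21, d=46 → on time
Tardy jobs: none
Count = 0


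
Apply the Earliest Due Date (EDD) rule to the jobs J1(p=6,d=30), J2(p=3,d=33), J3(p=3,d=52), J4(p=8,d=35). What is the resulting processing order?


EDD: sort by earliest due date
  J1: d=30, p=6
  J2: d=33, p=3
  J4: d=35, p=8
  J3: d=52, p=3
Order: J1 → J2 → J4 → J3


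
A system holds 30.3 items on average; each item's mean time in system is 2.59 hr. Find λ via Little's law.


Little's law: L = λW → λ = L / W
= 30.3 / 2.59
= 11.70 per hour


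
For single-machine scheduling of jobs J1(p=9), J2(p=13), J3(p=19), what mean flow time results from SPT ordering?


SPT order: J1 → J2 → J3
Completion times:
  J1: C=9
  J2: C=22
  J3: C=41
Sum = 72, n = 3
Mean flow = 72/3
= 24.00


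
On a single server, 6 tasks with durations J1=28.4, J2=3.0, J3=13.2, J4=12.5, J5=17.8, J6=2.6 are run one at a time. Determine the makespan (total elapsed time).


Sequential makespan: sum all processing times
= 28.4 + 3.0 + 13.2 + 12.5 + 17.8 + 2.6
= 77.5 time units


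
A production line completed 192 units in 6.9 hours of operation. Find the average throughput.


Throughput = units / time
= 192 / 6.9
= 27.8 units/hour


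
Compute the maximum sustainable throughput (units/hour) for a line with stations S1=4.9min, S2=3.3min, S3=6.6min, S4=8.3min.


Bottleneck = longest station time
Station times: [4.9, 3.3, 6.6, 8.3]
Max = 8.3 min
Rate = 60 / 8.3
= 7.23 units/hour (bottleneck: 8.3min)


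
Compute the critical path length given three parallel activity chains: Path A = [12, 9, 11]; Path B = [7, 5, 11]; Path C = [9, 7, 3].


Path A: 12 + 9 + 11 = 32
Path B: 7 + 5 + 11 = 23
Path C: 9 + 7 + 3 = 19
Critical path = longest = max(32, 23, 19)
= 32 (Path A)


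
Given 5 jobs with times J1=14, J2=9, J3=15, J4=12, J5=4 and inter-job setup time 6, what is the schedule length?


Makespan = Σ processing + (n-1) × setup
= (14 + 9 + 15 + 12 + 4) + (5-1)×6
= 54 + 24
= 78 time units


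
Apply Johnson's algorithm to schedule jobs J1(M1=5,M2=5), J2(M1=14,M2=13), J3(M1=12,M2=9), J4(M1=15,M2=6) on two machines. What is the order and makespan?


Johnson's rule:
Group 1 (M1≤M2, sort by M1): ['J1']
Group 2 (M1>M2, sort desc M2): ['J2', 'J3', 'J4']
Sequence: J1 → J2 → J3 → J4
Makespan calculation:
  J1: M1 done=5, M2 done=10
  J2: M1 done=19, M2 done=32
  J3: M1 done=31, M2 done=41
  J4: M1 done=46, M2 done=52
= Sequence: J1 → J2 → J3 → J4, Makespan: 52


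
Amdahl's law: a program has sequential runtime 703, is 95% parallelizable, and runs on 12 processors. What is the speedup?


Amdahl's law: T_p = T × ((1-p) + p/N)
= 703 × ((1-0.95) + 0.95/12)
= 703 × (0.05 + 0.0792)
= 703 × 0.1292
= 90.80
Speedup = 703/90.80
= 7.74×


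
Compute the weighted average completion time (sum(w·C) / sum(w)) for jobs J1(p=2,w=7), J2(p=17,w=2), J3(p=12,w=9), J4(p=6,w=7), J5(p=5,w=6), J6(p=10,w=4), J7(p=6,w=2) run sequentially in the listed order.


Completion times:
  J1: C=2, w×C=7×2=14
  J2: C=19, w×C=2×19=38
  J3: C=31, w×C=9×31=279
  J4: C=37, w×C=7×37=259
  J5: C=42, w×C=6×42=252
  J6: C=52, w×C=4×52=208
  J7: C=58, w×C=2×58=116
Sum w×C = 1166
Sum w = 37
Weighted avg = 1166/37
= 31.51


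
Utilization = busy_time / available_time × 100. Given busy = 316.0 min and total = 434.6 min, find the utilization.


Utilization = busy / total × 100
= 316.0 / 434.6 × 100
= 72.7%


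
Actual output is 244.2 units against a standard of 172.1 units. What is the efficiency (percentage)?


Efficiency = (actual / standard) × 100
= (244.2 / 172.1) × 100
= 141.9%


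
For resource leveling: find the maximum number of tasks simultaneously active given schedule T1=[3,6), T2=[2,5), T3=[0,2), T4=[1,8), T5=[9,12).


Check each time point for overlaps:
  t=3: 3 tasks active (T1, T2, T4)
Max concurrent = 3


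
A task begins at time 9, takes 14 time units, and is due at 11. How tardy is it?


Completion = start + processing = 9 + 14 = 23
Tardiness = max(0, C - d) = max(0, 23 - 11)
= max(0, 12)
= 12


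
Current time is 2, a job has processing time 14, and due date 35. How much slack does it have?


Slack = due - current_time - processing
= 35 - 2 - 14
= 19


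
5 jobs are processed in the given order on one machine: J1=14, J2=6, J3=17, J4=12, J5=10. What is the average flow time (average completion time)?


Completion times:
  J1: completes at 14
  J2: completes at 20
  J3: completes at 37
  J4: completes at 49
  J5: completes at 59
Sum = 179
Average = 179/5
= 35.80


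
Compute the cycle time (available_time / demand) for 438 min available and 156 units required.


Cycle time = available time / demand
= 438 / 156
= 2.81 min/unit


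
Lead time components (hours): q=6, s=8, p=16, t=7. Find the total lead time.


Lead time = queue + setup + processing + transit
= 6 + 8 + 16 + 7
= 37 hours


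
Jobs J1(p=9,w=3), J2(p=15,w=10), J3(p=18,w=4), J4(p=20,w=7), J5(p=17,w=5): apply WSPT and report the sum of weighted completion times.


WSPT order (by p/w): J2 → J4 → J1 → J5 → J3
  J2: C=15, w·C=10×15=150
  J4: C=35, w·C=7×35=245
  J1: C=44, w·C=3×44=132
  J5: C=61, w·C=5×61=305
  J3: C=79, w·C=4×79=316
Σ w·C = 1148
= 1148


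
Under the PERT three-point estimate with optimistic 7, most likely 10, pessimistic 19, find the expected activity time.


te = (o + 4m + p) / 6
= (7 + 4×10 + 19) / 6
= (7 + 40 + 19) / 6
= 66 / 6
= 11.00


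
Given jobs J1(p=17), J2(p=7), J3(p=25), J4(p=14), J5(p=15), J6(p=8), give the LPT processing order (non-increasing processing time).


LPT: sort by longest processing time first
  J3: p=25
  J1: p=17
  J5: p=15
  J4: p=14
  J6: p=8
  J2: p=7
Order: J3 → J1 → J5 → J4 → J6 → J2


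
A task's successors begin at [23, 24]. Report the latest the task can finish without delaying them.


LF = min of all successor start times
Successors start at: [23, 24]
LF = min(23, 24)
= 23


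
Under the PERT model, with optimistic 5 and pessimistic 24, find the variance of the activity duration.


σ² = ((p - o) / 6)² = (p - o)² / 36
= (24 - 5)² / 36
= 19² / 36
= 361 / 36
= 10.0278


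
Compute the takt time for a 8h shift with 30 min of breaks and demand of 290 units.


Available = 8×60 - 30 = 450 min
Takt time = 450 / 290
= 1.55 min/unit


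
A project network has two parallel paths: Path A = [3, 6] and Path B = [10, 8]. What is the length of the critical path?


Path A: 3 + 6 = 9
Path B: 10 + 8 = 18
Critical path = longest = max(9, 18)
= 18 (Path B)


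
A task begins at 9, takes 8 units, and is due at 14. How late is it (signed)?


Completion = 9 + 8 = 17
Lateness = C - d = 17 - 14
= 3


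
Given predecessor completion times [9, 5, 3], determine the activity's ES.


ES = max of all predecessor completion times
Predecessors: [9, 5, 3]
ES = max(9, 5, 3)
= 9


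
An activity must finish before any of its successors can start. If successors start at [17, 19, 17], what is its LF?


LF = min of all successor start times
Successors start at: [17, 19, 17]
LF = min(17, 19, 17)
= 17


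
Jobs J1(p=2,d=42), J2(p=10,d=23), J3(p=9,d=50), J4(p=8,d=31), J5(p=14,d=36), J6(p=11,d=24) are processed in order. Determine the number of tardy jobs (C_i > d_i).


Completion vs due date:
  J1: C=2, d=42 → on time
  J2: C=12, d=23 → on time
  J3: C=21, d=50 → on time
  J4: C=29, d=31 → on time
  J5: C=43, d=36 → TARDY
  J6: C=54, d=24 → TARDY
Tardy jobs: J5, J6
Count = 2
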